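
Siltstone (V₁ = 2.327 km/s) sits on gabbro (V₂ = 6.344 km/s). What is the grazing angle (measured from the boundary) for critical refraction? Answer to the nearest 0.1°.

Critical incidence: sin θ_c = V₁/V₂ = 2.327/6.344 = 0.3668.
θ_c = arcsin 0.3668 = 21.52°.
Measured from the interface: 90° − 21.52° = 68.48°.

68.5°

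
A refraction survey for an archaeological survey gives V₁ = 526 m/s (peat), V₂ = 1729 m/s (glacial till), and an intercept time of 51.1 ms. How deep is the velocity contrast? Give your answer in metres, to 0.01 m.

14.11 m

θ_c = arcsin(526/1729) = 17.71°; cos θ_c = 0.9526.
tᵢ = 2h cos θ_c/V₁ ⇒ h = tᵢ·V₁/(2 cos θ_c) = 0.0511·526/(2·0.9526) = 14.11 m.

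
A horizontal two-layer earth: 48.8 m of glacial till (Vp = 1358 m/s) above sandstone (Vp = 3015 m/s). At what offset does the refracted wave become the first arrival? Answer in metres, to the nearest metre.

159 m

θ_c = arcsin(1358/3015) = 26.77°, so cos θ_c = 0.8928 and tᵢ = 2h cos θ_c/V₁ = 0.0642 s.
At crossover x/V₁ = x/V₂ + tᵢ ⇒ x = tᵢ/(1/V₁ − 1/V₂) = 0.06417/(7.3638e-04 − 3.3167e-04) = 158.55 m.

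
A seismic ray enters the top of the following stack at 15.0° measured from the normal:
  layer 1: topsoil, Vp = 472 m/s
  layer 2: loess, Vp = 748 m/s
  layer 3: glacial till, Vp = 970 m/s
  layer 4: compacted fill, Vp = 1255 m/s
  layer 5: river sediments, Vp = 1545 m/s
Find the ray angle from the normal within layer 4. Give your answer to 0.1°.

Ray parameter p = sin 15.0° / 472 = 5.4835e-04 s/m.
sin θ_4 = p·V_4 = 5.4835e-04 × 1255 = 0.6882.
θ_4 = 43.49° from the vertical.

43.5°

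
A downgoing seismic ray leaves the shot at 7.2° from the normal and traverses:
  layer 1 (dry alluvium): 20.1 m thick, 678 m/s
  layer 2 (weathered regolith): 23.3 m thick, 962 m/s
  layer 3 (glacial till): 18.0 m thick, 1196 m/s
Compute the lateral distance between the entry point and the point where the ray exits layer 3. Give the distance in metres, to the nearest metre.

p = sin θ₁/V₁ = sin 7.2°/678 = 1.8486e-04 s/m is conserved through the stack.
Layer 1: θ = 7.20°; offset = 20.1·tan 7.20° = 2.539 m.
Layer 2: sin θ = p·962 = 0.1778 → θ = 10.24°; offset = 23.3·tan 10.24° = 4.211 m.
Layer 3: sin θ = p·1196 = 0.2211 → θ = 12.77°; offset = 18.0·tan 12.77° = 4.081 m.
Total horizontal offset = 10.830 m.

11 m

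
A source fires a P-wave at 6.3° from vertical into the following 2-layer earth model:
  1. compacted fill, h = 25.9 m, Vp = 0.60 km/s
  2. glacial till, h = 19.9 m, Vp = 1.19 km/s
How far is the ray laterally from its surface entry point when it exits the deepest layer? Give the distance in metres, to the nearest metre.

7 m

p = sin θ₁/V₁ = sin 6.3°/0.60 = 1.8289e-01 s/km is conserved through the stack.
Layer 1: θ = 6.30°; offset = 25.9·tan 6.30° = 2.859 m.
Layer 2: sin θ = p·1.19 = 0.2176 → θ = 12.57°; offset = 19.9·tan 12.57° = 4.437 m.
Total horizontal offset = 7.297 m.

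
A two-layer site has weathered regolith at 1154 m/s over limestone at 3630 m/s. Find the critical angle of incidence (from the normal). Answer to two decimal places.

18.54°

At critical incidence the refracted ray runs along the interface (θ₂ = 90°), so sin θ_c = V₁/V₂.
θ_c = arcsin(1154/3630) = arcsin 0.3179 = 18.54°.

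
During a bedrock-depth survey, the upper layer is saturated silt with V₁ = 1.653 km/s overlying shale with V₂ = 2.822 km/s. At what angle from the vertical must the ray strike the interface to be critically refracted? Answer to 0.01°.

Critical incidence: sin θ_c = V₁/V₂ = 1.653/2.822 = 0.5858.
θ_c = arcsin 0.5858 = 35.86°.

35.86°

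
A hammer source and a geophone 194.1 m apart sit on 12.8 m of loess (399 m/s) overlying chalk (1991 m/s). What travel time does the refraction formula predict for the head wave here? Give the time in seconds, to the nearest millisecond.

0.160 s

θ_c = arcsin(V₁/V₂) = arcsin(399/1991) = 11.56°, cos θ_c = 0.9797.
Intercept time tᵢ = 2h cos θ_c / V₁ = 2·12.8·0.9797/399 = 0.06286 s.
t = x/V₂ + tᵢ = 194.1/1991 + 0.06286 = 0.16035 s.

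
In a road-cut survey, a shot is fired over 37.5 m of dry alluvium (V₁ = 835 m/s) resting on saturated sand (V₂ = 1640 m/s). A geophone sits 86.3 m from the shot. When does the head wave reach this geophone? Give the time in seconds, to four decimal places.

0.1299 s

θ_c = arcsin(V₁/V₂) = arcsin(835/1640) = 30.61°, cos θ_c = 0.8607.
Intercept time tᵢ = 2h cos θ_c / V₁ = 2·37.5·0.8607/835 = 0.07731 s.
t = x/V₂ + tᵢ = 86.3/1640 + 0.07731 = 0.12993 s.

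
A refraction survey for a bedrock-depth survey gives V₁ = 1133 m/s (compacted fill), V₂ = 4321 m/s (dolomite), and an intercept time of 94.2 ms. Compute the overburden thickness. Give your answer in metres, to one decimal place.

55.3 m

θ_c = arcsin(1133/4321) = 15.20°; cos θ_c = 0.9650.
tᵢ = 2h cos θ_c/V₁ ⇒ h = tᵢ·V₁/(2 cos θ_c) = 0.0942·1133/(2·0.9650) = 55.30 m.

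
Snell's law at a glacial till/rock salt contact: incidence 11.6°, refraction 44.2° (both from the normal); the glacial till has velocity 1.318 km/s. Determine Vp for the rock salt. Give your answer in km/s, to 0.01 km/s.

4.57 km/s

Snell's law: sin 11.6°/V₁ = sin 44.2°/V₂.
V₂ = V₁·sin 44.2°/sin 11.6° = 1.318 × 3.4671 = 4.57 km/s.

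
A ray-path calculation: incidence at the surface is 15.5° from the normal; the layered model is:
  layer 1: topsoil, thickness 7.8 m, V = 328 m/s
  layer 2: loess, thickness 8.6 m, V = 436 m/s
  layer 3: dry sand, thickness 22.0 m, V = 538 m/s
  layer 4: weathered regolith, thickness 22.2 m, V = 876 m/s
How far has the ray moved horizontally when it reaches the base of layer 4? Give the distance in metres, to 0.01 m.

Apply Snell's law at each interface; in layer i the horizontal offset is hᵢ·tan θᵢ.
Layer 1: θ = 15.50°; offset = 7.8·tan 15.50° = 2.1631 m.
Layer 2: sin θ = 436·sin 15.5°/328 = 0.3552, θ = 20.81°; offset = 8.6·tan 20.81° = 3.2681 m.
Layer 3: sin θ = 538·sin 15.5°/328 = 0.4383, θ = 26.00°; offset = 22.0·tan 26.00° = 10.7291 m.
Layer 4: sin θ = 876·sin 15.5°/328 = 0.7137, θ = 45.54°; offset = 22.2·tan 45.54° = 22.6213 m.
Total horizontal offset = 38.7816 m.

38.78 m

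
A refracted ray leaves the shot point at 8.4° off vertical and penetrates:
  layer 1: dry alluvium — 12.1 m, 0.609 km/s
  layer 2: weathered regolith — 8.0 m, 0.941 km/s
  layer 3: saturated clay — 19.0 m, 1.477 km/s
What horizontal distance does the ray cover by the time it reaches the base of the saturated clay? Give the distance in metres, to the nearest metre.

11 m

Ray parameter p = sin 8.4° / 0.609 km/s = 2.3987e-01 s/km.
Layer 1: θ = 8.40°; offset = 12.1·tan 8.40° = 1.787 m.
Layer 2: sin θ = p·0.941 = 0.2257 → θ = 13.05°; offset = 8.0·tan 13.05° = 1.854 m.
Layer 3: sin θ = p·1.477 = 0.3543 → θ = 20.75°; offset = 19.0·tan 20.75° = 7.199 m.
Summing the layer offsets gives 10.839 m.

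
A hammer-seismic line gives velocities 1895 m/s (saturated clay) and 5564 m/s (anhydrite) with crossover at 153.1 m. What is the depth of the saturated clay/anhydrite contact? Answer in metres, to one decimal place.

x_cross = 2h·√((V₂+V₁)/(V₂−V₁)) → h = x_cross / (2·√((V₂+V₁)/(V₂−V₁))).
√((V₂+V₁)/(V₂−V₁)) = √((5564+1895)/(5564−1895)) = 1.4258.
h = 153.1 / (2·1.4258) = 53.69 m.

53.7 m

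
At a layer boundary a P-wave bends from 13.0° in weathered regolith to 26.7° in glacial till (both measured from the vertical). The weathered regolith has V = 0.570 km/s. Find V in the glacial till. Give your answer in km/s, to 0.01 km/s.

Snell's law: sin 13.0°/V₁ = sin 26.7°/V₂.
V₂ = V₁·sin 26.7°/sin 13.0° = 0.570 × 1.9974 = 1.14 km/s.

1.14 km/s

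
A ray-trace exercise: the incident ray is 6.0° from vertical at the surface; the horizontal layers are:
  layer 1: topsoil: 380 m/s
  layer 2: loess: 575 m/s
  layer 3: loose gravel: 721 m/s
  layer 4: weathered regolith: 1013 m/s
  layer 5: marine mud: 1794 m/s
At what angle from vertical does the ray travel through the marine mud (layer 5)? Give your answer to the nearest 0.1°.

Ray parameter p = sin 6.0° / 380 = 2.7507e-04 s/m.
sin θ_5 = p·V_5 = 2.7507e-04 × 1794 = 0.4935.
θ_5 = 29.57° from the vertical.

29.6°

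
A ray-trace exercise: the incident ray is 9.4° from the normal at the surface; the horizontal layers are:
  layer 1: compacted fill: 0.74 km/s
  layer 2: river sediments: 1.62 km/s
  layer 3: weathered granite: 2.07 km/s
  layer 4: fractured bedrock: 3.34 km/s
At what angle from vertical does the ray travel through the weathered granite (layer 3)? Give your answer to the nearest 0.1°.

Ray parameter p = sin 9.4° / 0.74 = 2.2071e-01 s/km.
sin θ_3 = p·V_3 = 2.2071e-01 × 2.07 = 0.4569.
θ_3 = arcsin 0.4569 = 27.19°.

27.2°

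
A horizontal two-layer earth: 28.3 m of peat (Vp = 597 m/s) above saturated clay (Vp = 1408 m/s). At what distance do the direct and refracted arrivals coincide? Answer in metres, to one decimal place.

x_cross = 2h·√((V₂+V₁)/(V₂−V₁)).
(V₂+V₁)/(V₂−V₁) = (1408+597)/(1408−597) = 2.4723; √ = 1.5723.
x_cross = 2·28.3·1.5723 = 88.99 m.

89.0 m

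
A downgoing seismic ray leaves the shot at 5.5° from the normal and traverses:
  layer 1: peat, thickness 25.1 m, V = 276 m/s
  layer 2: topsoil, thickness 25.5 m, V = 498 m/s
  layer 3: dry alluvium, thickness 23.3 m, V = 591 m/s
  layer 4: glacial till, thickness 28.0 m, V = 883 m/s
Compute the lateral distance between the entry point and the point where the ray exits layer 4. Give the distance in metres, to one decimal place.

20.8 m

p = sin θ₁/V₁ = sin 5.5°/276 = 3.4727e-04 s/m is conserved through the stack.
Layer 1: θ = 5.50°; offset = 25.1·tan 5.50° = 2.417 m.
Layer 2: sin θ = p·498 = 0.1729 → θ = 9.96°; offset = 25.5·tan 9.96° = 4.477 m.
Layer 3: sin θ = p·591 = 0.2052 → θ = 11.84°; offset = 23.3·tan 11.84° = 4.886 m.
Layer 4: sin θ = p·883 = 0.3066 → θ = 17.86°; offset = 28.0·tan 17.86° = 9.020 m.
Summing the layer offsets gives 20.801 m.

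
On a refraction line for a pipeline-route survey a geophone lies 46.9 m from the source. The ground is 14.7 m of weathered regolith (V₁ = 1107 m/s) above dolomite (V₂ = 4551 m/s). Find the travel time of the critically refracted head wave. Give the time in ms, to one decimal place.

36.1 ms

t = x/V₂ + 2h·√(V₂²−V₁²)/(V₁V₂).
√(V₂²−V₁²) = √(4551²−1107²) = 4414.3 m/s; delay term = 2·14.7·4414.3/(1107·4551) = 0.02576 s.
t = 46.9/4551 + 0.02576 = 0.03607 s.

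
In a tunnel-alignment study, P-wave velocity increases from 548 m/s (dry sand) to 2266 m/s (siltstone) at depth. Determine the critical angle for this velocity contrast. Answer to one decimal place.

At critical incidence the refracted ray runs along the interface (θ₂ = 90°), so sin θ_c = V₁/V₂.
θ_c = arcsin(548/2266) = arcsin 0.2418 = 13.99°.

14.0°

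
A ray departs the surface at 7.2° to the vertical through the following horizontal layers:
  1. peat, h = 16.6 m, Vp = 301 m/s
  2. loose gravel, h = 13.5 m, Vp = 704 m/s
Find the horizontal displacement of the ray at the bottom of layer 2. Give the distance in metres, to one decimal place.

6.2 m

Apply Snell's law at each interface; in layer i the horizontal offset is hᵢ·tan θᵢ.
Layer 1: θ = 7.20°; offset = 16.6·tan 7.20° = 2.097 m.
Layer 2: sin θ = 704·sin 7.2°/301 = 0.2931, θ = 17.05°; offset = 13.5·tan 17.05° = 4.139 m.
Total horizontal offset = 6.236 m.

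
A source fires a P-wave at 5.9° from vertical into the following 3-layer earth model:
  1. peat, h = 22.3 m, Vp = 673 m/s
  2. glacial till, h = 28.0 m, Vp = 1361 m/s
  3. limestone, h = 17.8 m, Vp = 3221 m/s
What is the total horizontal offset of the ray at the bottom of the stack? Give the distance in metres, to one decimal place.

18.3 m

p = sin θ₁/V₁ = sin 5.9°/673 = 1.5274e-04 s/m is conserved through the stack.
Layer 1: θ = 5.90°; offset = 22.3·tan 5.90° = 2.304 m.
Layer 2: sin θ = p·1361 = 0.2079 → θ = 12.00°; offset = 28.0·tan 12.00° = 5.951 m.
Layer 3: sin θ = p·3221 = 0.4920 → θ = 29.47°; offset = 17.8·tan 29.47° = 10.058 m.
Σ offsets = 18.313 m.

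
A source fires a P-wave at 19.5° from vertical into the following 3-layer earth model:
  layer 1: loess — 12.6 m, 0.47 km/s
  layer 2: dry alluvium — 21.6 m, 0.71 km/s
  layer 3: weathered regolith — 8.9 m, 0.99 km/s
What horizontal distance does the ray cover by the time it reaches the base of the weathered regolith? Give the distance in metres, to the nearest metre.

26 m

p = sin θ₁/V₁ = sin 19.5°/0.47 = 7.1023e-01 s/km is conserved through the stack.
Layer 1: θ = 19.50°; offset = 12.6·tan 19.50° = 4.462 m.
Layer 2: sin θ = p·0.71 = 0.5043 → θ = 30.28°; offset = 21.6·tan 30.28° = 12.613 m.
Layer 3: sin θ = p·0.99 = 0.7031 → θ = 44.68°; offset = 8.9·tan 44.68° = 8.801 m.
Σ offsets = 25.876 m.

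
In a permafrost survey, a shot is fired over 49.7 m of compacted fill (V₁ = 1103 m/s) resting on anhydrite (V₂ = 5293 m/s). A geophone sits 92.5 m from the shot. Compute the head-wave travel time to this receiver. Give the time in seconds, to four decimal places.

θ_c = arcsin(V₁/V₂) = arcsin(1103/5293) = 12.03°, cos θ_c = 0.9780.
Intercept time tᵢ = 2h cos θ_c / V₁ = 2·49.7·0.9780/1103 = 0.08814 s.
t = x/V₂ + tᵢ = 92.5/5293 + 0.08814 = 0.10562 s.

0.1056 s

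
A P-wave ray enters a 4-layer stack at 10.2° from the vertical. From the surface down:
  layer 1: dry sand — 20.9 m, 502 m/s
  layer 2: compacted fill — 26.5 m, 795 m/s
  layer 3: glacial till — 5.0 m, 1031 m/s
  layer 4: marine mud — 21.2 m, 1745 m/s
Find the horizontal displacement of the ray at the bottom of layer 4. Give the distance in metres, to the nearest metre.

Apply Snell's law at each interface; in layer i the horizontal offset is hᵢ·tan θᵢ.
Layer 1: θ = 10.20°; offset = 20.9·tan 10.20° = 3.761 m.
Layer 2: sin θ = 795·sin 10.2°/502 = 0.2804, θ = 16.29°; offset = 26.5·tan 16.29° = 7.742 m.
Layer 3: sin θ = 1031·sin 10.2°/502 = 0.3637, θ = 21.33°; offset = 5.0·tan 21.33° = 1.952 m.
Layer 4: sin θ = 1745·sin 10.2°/502 = 0.6156, θ = 37.99°; offset = 21.2·tan 37.99° = 16.559 m.
Summing the layer offsets gives 30.014 m.

30 m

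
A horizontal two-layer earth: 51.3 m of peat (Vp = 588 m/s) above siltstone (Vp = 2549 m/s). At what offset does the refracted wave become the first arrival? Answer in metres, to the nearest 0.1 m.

x_cross = 2h·√((V₂+V₁)/(V₂−V₁)).
(V₂+V₁)/(V₂−V₁) = (2549+588)/(2549−588) = 1.5997; √ = 1.2648.
x_cross = 2·51.3·1.2648 = 129.77 m.

129.8 m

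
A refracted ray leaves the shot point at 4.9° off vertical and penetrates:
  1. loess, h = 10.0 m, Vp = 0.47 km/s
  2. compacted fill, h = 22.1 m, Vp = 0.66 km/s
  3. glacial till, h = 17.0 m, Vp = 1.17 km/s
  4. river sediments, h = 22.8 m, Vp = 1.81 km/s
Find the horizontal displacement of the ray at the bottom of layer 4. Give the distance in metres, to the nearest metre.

15 m

Apply Snell's law at each interface; in layer i the horizontal offset is hᵢ·tan θᵢ.
Layer 1: θ = 4.90°; offset = 10.0·tan 4.90° = 0.857 m.
Layer 2: sin θ = 0.66·sin 4.9°/0.47 = 0.1199, θ = 6.89°; offset = 22.1·tan 6.89° = 2.670 m.
Layer 3: sin θ = 1.17·sin 4.9°/0.47 = 0.2126, θ = 12.28°; offset = 17.0·tan 12.28° = 3.699 m.
Layer 4: sin θ = 1.81·sin 4.9°/0.47 = 0.3289, θ = 19.20°; offset = 22.8·tan 19.20° = 7.942 m.
Σ offsets = 15.169 m.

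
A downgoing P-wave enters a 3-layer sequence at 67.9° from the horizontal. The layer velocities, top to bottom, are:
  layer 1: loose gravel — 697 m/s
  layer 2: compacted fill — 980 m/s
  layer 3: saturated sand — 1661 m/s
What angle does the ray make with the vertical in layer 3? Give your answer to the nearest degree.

From the normal: θ₁ = 90° − 67.9° = 22.1°.
Ray parameter p = sin 22.1° / 697 = 5.3978e-04 s/m.
sin θ_3 = p·V_3 = 5.3978e-04 × 1661 = 0.8966.
θ_3 = 63.71° from the vertical.

64°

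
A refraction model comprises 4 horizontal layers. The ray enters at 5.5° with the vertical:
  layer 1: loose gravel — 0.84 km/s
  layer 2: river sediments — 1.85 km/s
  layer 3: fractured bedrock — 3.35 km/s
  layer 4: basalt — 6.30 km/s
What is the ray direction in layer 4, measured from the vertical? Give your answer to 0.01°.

45.96°

Ray parameter p = sin 5.5° / 0.84 = 1.1410e-01 s/km.
sin θ_4 = p·V_4 = 1.1410e-01 × 6.30 = 0.7188.
θ_4 = arcsin 0.7188 = 45.96°.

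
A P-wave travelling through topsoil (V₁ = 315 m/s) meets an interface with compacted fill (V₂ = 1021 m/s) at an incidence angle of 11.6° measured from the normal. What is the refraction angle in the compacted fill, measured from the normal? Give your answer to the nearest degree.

41°

Snell's law: sin θ₂ = (V₂/V₁)·sin θ₁ = (1021/315)·sin 11.6° = 0.6517.
θ₂ = sin⁻¹(0.6517) = 40.67° (from vertical).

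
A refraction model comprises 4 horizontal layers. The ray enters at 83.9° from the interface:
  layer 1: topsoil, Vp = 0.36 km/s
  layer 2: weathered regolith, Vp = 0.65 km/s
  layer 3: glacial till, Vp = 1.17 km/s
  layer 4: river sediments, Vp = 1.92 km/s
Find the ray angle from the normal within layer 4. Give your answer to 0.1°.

34.5°

From the normal: θ₁ = 90° − 83.9° = 6.1°.
Snell's law across each interface conserves sin θ / V, so sin θ_4 = V_4·sin θ₁/V₁.
sin θ_4 = 1.92 × sin 6.1° / 0.36 = 0.5667.
θ_4 = 34.52° from the vertical.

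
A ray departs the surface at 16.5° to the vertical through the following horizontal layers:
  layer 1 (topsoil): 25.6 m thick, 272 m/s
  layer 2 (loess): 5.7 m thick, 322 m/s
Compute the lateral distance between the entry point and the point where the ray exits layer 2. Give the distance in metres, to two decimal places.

9.62 m

Ray parameter p = sin 16.5° / 272 m/s = 1.0442e-03 s/m.
Layer 1: θ = 16.50°; offset = 25.6·tan 16.50° = 7.5831 m.
Layer 2: sin θ = p·322 = 0.3362 → θ = 19.65°; offset = 5.7·tan 19.65° = 2.0349 m.
Summing the layer offsets gives 9.6180 m.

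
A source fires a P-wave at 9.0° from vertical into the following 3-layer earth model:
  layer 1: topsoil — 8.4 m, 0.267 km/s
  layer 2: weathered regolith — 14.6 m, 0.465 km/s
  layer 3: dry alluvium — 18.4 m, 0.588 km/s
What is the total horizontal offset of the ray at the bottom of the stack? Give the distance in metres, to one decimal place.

Apply Snell's law at each interface; in layer i the horizontal offset is hᵢ·tan θᵢ.
Layer 1: θ = 9.00°; offset = 8.4·tan 9.00° = 1.330 m.
Layer 2: sin θ = 0.465·sin 9.0°/0.267 = 0.2724, θ = 15.81°; offset = 14.6·tan 15.81° = 4.134 m.
Layer 3: sin θ = 0.588·sin 9.0°/0.267 = 0.3445, θ = 20.15°; offset = 18.4·tan 20.15° = 6.752 m.
Σ offsets = 12.217 m.

12.2 m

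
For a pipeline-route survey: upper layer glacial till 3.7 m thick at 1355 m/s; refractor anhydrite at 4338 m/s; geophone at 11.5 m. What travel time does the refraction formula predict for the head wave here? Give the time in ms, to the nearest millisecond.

8 ms

t = x/V₂ + 2h·√(V₂²−V₁²)/(V₁V₂).
√(V₂²−V₁²) = √(4338²−1355²) = 4120.9 m/s; delay term = 2·3.7·4120.9/(1355·4338) = 0.00519 s.
t = 11.5/4338 + 0.00519 = 0.00784 s.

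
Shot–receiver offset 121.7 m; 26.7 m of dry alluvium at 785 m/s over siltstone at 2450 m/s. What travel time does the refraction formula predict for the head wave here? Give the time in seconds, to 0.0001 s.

θ_c = arcsin(V₁/V₂) = arcsin(785/2450) = 18.69°, cos θ_c = 0.9473.
Intercept time tᵢ = 2h cos θ_c / V₁ = 2·26.7·0.9473/785 = 0.06444 s.
t = x/V₂ + tᵢ = 121.7/2450 + 0.06444 = 0.11411 s.

0.1141 s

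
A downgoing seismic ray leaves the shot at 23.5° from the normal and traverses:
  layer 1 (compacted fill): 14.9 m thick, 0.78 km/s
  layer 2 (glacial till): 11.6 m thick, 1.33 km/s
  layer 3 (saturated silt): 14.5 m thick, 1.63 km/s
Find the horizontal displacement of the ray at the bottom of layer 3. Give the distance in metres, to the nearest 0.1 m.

39.1 m

Apply Snell's law at each interface; in layer i the horizontal offset is hᵢ·tan θᵢ.
Layer 1: θ = 23.50°; offset = 14.9·tan 23.50° = 6.479 m.
Layer 2: sin θ = 1.33·sin 23.5°/0.78 = 0.6799, θ = 42.84°; offset = 11.6·tan 42.84° = 10.756 m.
Layer 3: sin θ = 1.63·sin 23.5°/0.78 = 0.8333, θ = 56.44°; offset = 14.5·tan 56.44° = 21.855 m.
Summing the layer offsets gives 39.090 m.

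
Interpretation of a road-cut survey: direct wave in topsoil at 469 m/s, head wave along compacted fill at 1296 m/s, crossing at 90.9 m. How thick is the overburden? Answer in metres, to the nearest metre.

h = (x_cross/2)·√((V₂−V₁)/(V₂+V₁)).
(V₂−V₁)/(V₂+V₁) = (1296−469)/(1296+469) = 0.4686; √ = 0.6845.
h = (90.9/2)·0.6845 = 31.11 m.

31 m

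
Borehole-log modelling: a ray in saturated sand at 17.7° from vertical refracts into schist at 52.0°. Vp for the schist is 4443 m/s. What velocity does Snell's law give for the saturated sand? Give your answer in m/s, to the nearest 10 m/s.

Snell's law: sin 17.7°/V₁ = sin 52.0°/V₂.
V₁ = V₂·sin 17.7°/sin 52.0° = 4443 × 0.3858 = 1714.21 m/s.

1710 m/s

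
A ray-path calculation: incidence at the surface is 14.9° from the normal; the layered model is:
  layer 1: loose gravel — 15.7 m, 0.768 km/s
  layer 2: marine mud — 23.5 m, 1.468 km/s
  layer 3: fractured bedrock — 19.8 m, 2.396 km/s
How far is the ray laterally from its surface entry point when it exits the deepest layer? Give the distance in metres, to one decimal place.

p = sin θ₁/V₁ = sin 14.9°/0.768 = 3.3481e-01 s/km is conserved through the stack.
Layer 1: θ = 14.90°; offset = 15.7·tan 14.90° = 4.177 m.
Layer 2: sin θ = p·1.468 = 0.4915 → θ = 29.44°; offset = 23.5·tan 29.44° = 13.263 m.
Layer 3: sin θ = p·2.396 = 0.8022 → θ = 53.34°; offset = 19.8·tan 53.34° = 26.603 m.
Summing the layer offsets gives 44.043 m.

44.0 m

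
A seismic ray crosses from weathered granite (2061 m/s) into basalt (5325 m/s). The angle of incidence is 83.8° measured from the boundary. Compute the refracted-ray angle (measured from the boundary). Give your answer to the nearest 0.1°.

73.8°

Convert to the normal: θ₁ = 90° − 83.8° = 6.2°.
sin θ₁/V₁ = sin θ₂/V₂ ⇒ sin θ₂ = 5325·sin 6.2°/2061 = 5325·0.1080/2061 = 0.2790.
θ₂ = arcsin 0.2790 = 16.20° from the normal.
From the interface: 90° − 16.20° = 73.80°.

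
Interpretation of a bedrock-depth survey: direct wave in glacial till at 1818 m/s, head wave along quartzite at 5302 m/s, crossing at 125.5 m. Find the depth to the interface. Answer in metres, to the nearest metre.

h = (x_cross/2)·√((V₂−V₁)/(V₂+V₁)).
(V₂−V₁)/(V₂+V₁) = (5302−1818)/(5302+1818) = 0.4893; √ = 0.6995.
h = (125.5/2)·0.6995 = 43.89 m.

44 m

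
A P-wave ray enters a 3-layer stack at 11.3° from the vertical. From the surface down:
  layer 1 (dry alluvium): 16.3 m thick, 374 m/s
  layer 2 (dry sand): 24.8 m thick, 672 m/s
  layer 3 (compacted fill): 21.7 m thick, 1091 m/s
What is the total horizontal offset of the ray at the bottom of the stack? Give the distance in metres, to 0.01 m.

27.70 m

Apply Snell's law at each interface; in layer i the horizontal offset is hᵢ·tan θᵢ.
Layer 1: θ = 11.30°; offset = 16.3·tan 11.30° = 3.2571 m.
Layer 2: sin θ = 672·sin 11.3°/374 = 0.3521, θ = 20.61°; offset = 24.8·tan 20.61° = 9.3287 m.
Layer 3: sin θ = 1091·sin 11.3°/374 = 0.5716, θ = 34.86°; offset = 21.7·tan 34.86° = 15.1166 m.
Total horizontal offset = 27.7024 m.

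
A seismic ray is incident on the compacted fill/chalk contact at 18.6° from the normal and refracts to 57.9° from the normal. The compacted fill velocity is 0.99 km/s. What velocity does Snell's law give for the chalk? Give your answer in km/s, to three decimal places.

Snell's law: sin 18.6°/V₁ = sin 57.9°/V₂.
V₂ = V₁·sin 57.9°/sin 18.6° = 0.99 × 2.6559 = 2.629 km/s.

2.629 km/s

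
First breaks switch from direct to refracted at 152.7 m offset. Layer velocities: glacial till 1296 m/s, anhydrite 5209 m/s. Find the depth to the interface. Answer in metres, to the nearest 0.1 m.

59.2 m

x_cross = 2h·√((V₂+V₁)/(V₂−V₁)) → h = x_cross / (2·√((V₂+V₁)/(V₂−V₁))).
√((V₂+V₁)/(V₂−V₁)) = √((5209+1296)/(5209−1296)) = 1.2893.
h = 152.7 / (2·1.2893) = 59.22 m.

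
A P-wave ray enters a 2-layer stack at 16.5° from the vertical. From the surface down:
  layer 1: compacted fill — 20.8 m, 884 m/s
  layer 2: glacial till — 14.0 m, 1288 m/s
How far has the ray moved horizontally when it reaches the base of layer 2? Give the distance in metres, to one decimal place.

Apply Snell's law at each interface; in layer i the horizontal offset is hᵢ·tan θᵢ.
Layer 1: θ = 16.50°; offset = 20.8·tan 16.50° = 6.161 m.
Layer 2: sin θ = 1288·sin 16.5°/884 = 0.4138, θ = 24.44°; offset = 14.0·tan 24.44° = 6.364 m.
Total horizontal offset = 12.525 m.

12.5 m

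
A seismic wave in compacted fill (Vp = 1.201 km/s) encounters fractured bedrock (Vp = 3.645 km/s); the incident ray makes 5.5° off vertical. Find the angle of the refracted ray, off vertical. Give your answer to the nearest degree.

sin θ₁/V₁ = sin θ₂/V₂ ⇒ sin θ₂ = 3.645·sin 5.5°/1.201 = 3.645·0.0958/1.201 = 0.2909.
θ₂ = arcsin 0.2909 = 16.91° from the normal.

17°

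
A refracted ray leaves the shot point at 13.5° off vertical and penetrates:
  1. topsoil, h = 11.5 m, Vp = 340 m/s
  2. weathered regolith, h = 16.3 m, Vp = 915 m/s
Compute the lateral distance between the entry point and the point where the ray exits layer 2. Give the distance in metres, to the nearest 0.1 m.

Apply Snell's law at each interface; in layer i the horizontal offset is hᵢ·tan θᵢ.
Layer 1: θ = 13.50°; offset = 11.5·tan 13.50° = 2.761 m.
Layer 2: sin θ = 915·sin 13.5°/340 = 0.6282, θ = 38.92°; offset = 16.3·tan 38.92° = 13.162 m.
Summing the layer offsets gives 15.923 m.

15.9 m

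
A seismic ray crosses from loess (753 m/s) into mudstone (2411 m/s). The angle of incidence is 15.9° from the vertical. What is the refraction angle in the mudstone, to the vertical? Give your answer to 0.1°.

61.3°

sin θ₁/V₁ = sin θ₂/V₂ ⇒ sin θ₂ = 2411·sin 15.9°/753 = 2411·0.2740/753 = 0.8772.
θ₂ = arcsin 0.8772 = 61.30° from the normal.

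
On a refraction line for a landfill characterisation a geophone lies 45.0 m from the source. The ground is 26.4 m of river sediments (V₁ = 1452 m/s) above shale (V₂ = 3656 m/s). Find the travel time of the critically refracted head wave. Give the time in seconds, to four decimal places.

θ_c = arcsin(V₁/V₂) = arcsin(1452/3656) = 23.40°, cos θ_c = 0.9178.
Intercept time tᵢ = 2h cos θ_c / V₁ = 2·26.4·0.9178/1452 = 0.03337 s.
t = x/V₂ + tᵢ = 45.0/3656 + 0.03337 = 0.04568 s.

0.0457 s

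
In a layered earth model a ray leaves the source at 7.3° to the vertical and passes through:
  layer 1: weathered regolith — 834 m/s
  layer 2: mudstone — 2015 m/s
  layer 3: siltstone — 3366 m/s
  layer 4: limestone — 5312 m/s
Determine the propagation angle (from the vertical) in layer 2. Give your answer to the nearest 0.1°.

Ray parameter p = sin 7.3° / 834 = 1.5236e-04 s/m.
sin θ_2 = p·V_2 = 1.5236e-04 × 2015 = 0.3070.
θ_2 = arcsin 0.3070 = 17.88°.

17.9°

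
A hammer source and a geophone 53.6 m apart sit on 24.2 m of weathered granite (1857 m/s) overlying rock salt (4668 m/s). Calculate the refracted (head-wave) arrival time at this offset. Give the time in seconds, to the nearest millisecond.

t = x/V₂ + 2h·√(V₂²−V₁²)/(V₁V₂).
√(V₂²−V₁²) = √(4668²−1857²) = 4282.7 m/s; delay term = 2·24.2·4282.7/(1857·4668) = 0.02391 s.
t = 53.6/4668 + 0.02391 = 0.03539 s.

0.035 s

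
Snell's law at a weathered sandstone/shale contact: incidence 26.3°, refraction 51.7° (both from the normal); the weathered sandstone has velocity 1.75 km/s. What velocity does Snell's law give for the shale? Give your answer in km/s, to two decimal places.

3.10 km/s

sin 26.3° = 0.4431; sin 51.7° = 0.7848.
V₂ = V₁·(sin θ₂/sin θ₁) = 1.75·(0.7848/0.4431) = 3.10 km/s.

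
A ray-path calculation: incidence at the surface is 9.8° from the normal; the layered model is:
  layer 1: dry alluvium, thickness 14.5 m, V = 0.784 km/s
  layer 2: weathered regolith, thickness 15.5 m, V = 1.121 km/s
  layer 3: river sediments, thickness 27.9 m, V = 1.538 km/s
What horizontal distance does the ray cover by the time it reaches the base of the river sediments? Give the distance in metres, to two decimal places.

16.28 m

Apply Snell's law at each interface; in layer i the horizontal offset is hᵢ·tan θᵢ.
Layer 1: θ = 9.80°; offset = 14.5·tan 9.80° = 2.5046 m.
Layer 2: sin θ = 1.121·sin 9.8°/0.784 = 0.2434, θ = 14.09°; offset = 15.5·tan 14.09° = 3.8892 m.
Layer 3: sin θ = 1.538·sin 9.8°/0.784 = 0.3339, θ = 19.51°; offset = 27.9·tan 19.51° = 9.8832 m.
Σ offsets = 16.2770 m.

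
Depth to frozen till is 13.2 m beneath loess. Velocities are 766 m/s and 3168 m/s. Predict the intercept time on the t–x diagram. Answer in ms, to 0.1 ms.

tᵢ = 2h·√(V₂²−V₁²)/(V₁V₂).
√(V₂²−V₁²) = √(3168²−766²) = 3074.0 m/s.
tᵢ = 2·13.2·3074.0/(766·3168) = 0.03344 s.

33.4 ms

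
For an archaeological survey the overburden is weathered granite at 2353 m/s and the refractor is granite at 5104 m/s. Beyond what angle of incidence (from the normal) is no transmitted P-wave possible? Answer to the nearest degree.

Critical incidence: sin θ_c = V₁/V₂ = 2353/5104 = 0.4610.
θ_c = arcsin 0.4610 = 27.45°.

27°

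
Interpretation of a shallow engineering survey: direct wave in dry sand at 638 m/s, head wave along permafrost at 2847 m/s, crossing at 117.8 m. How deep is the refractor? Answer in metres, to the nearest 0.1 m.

46.9 m

x_cross = 2h·√((V₂+V₁)/(V₂−V₁)) → h = x_cross / (2·√((V₂+V₁)/(V₂−V₁))).
√((V₂+V₁)/(V₂−V₁)) = √((2847+638)/(2847−638)) = 1.2560.
h = 117.8 / (2·1.2560) = 46.89 m.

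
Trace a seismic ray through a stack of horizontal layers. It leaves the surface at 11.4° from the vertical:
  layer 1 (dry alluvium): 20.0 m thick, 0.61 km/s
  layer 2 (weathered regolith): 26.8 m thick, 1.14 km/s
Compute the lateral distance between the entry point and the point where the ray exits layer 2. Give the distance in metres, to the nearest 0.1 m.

14.7 m

p = sin θ₁/V₁ = sin 11.4°/0.61 = 3.2403e-01 s/km is conserved through the stack.
Layer 1: θ = 11.40°; offset = 20.0·tan 11.40° = 4.033 m.
Layer 2: sin θ = p·1.14 = 0.3694 → θ = 21.68°; offset = 26.8·tan 21.68° = 10.653 m.
Σ offsets = 14.686 m.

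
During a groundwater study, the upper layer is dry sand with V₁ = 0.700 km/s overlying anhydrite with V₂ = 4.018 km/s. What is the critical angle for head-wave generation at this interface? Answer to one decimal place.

10.0°

Critical incidence: sin θ_c = V₁/V₂ = 0.700/4.018 = 0.1742.
θ_c = arcsin 0.1742 = 10.03°.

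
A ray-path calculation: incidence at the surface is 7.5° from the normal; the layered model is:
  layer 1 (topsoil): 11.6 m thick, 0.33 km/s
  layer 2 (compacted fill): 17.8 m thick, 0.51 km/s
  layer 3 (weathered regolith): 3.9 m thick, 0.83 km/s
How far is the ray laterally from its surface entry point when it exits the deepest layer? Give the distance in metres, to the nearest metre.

7 m

Apply Snell's law at each interface; in layer i the horizontal offset is hᵢ·tan θᵢ.
Layer 1: θ = 7.50°; offset = 11.6·tan 7.50° = 1.527 m.
Layer 2: sin θ = 0.51·sin 7.5°/0.33 = 0.2017, θ = 11.64°; offset = 17.8·tan 11.64° = 3.666 m.
Layer 3: sin θ = 0.83·sin 7.5°/0.33 = 0.3283, θ = 19.17°; offset = 3.9·tan 19.17° = 1.355 m.
Total horizontal offset = 6.549 m.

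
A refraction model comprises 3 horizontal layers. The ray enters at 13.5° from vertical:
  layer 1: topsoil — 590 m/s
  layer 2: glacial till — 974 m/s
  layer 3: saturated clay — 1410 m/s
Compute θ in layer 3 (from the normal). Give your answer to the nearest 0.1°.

Ray parameter p = sin 13.5° / 590 = 3.9567e-04 s/m.
sin θ_3 = p·V_3 = 3.9567e-04 × 1410 = 0.5579.
θ_3 = arcsin 0.5579 = 33.91°.

33.9°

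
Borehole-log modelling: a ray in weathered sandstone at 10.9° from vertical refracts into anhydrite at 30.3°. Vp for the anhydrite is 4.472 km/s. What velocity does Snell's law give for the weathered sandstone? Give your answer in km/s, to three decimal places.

Snell's law: sin 10.9°/V₁ = sin 30.3°/V₂.
V₁ = V₂·sin 10.9°/sin 30.3° = 4.472 × 0.3748 = 1.676 km/s.

1.676 km/s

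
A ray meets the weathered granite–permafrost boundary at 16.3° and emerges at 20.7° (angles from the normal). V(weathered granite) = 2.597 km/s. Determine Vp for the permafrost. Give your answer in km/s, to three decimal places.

3.271 km/s

sin 16.3° = 0.2807; sin 20.7° = 0.3535.
V₂ = V₁·(sin θ₂/sin θ₁) = 2.597·(0.3535/0.2807) = 3.271 km/s.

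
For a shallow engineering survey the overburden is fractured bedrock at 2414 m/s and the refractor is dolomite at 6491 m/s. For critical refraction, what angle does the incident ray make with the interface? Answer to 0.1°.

68.2°

At critical incidence the refracted ray runs along the interface (θ₂ = 90°), so sin θ_c = V₁/V₂.
θ_c = arcsin(2414/6491) = arcsin 0.3719 = 21.83°.
Measured from the interface: 90° − 21.83° = 68.17°.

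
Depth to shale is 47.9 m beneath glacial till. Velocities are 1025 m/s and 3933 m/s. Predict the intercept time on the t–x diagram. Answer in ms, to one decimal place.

θ_c = arcsin(V₁/V₂) = arcsin(1025/3933) = 15.11°; cos θ_c = 0.9654.
tᵢ = 2h·cos θ_c / V₁ = 2·47.9·0.9654 / 1025 = 0.09023 s.

90.2 ms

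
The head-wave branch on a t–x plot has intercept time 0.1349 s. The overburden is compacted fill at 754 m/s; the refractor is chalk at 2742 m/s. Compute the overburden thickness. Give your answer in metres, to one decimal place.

52.9 m

h = tᵢ·V₁·V₂ / (2·√(V₂²−V₁²)).
√(V₂²−V₁²) = √(2742² − 754²) = 2636.3 m/s.
h = 0.1349 s × 754 × 2742 / (2 × 2636.3) = 52.90 m.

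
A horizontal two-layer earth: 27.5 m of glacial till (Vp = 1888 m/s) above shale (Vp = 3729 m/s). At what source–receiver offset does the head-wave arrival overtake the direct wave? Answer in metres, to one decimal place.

96.1 m

θ_c = arcsin(1888/3729) = 30.42°, so cos θ_c = 0.8624 and tᵢ = 2h cos θ_c/V₁ = 0.0251 s.
At crossover x/V₁ = x/V₂ + tᵢ ⇒ x = tᵢ/(1/V₁ − 1/V₂) = 0.02512/(5.2966e-04 − 2.6817e-04) = 96.07 m.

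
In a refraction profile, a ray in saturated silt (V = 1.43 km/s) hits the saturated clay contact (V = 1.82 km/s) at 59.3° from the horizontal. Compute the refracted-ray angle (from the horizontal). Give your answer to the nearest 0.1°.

49.5°

Convert to the normal: θ₁ = 90° − 59.3° = 30.7°.
Snell's law: sin θ₂ = (V₂/V₁)·sin θ₁ = (1.82/1.43)·sin 30.7° = 0.6498.
θ₂ = arcsin 0.6498 = 40.53° from the normal.
From the interface: 90° − 40.53° = 49.47°.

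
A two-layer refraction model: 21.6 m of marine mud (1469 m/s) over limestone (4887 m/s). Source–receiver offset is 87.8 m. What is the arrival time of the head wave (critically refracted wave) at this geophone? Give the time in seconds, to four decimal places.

θ_c = arcsin(V₁/V₂) = arcsin(1469/4887) = 17.49°, cos θ_c = 0.9538.
Intercept time tᵢ = 2h cos θ_c / V₁ = 2·21.6·0.9538/1469 = 0.02805 s.
t = x/V₂ + tᵢ = 87.8/4887 + 0.02805 = 0.04601 s.

0.0460 s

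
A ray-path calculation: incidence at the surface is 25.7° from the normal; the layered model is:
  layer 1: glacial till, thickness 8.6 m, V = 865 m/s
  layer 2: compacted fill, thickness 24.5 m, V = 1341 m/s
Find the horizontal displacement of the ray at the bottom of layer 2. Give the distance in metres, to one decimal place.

p = sin θ₁/V₁ = sin 25.7°/865 = 5.0134e-04 s/m is conserved through the stack.
Layer 1: θ = 25.70°; offset = 8.6·tan 25.70° = 4.139 m.
Layer 2: sin θ = p·1341 = 0.6723 → θ = 42.24°; offset = 24.5·tan 42.24° = 22.250 m.
Σ offsets = 26.389 m.

26.4 m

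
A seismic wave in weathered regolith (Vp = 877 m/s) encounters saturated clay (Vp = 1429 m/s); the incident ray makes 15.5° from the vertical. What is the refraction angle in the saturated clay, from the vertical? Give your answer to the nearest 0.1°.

sin θ₁/V₁ = sin θ₂/V₂ ⇒ sin θ₂ = 1429·sin 15.5°/877 = 1429·0.2672/877 = 0.4354.
θ₂ = sin⁻¹(0.4354) = 25.81° (from vertical).

25.8°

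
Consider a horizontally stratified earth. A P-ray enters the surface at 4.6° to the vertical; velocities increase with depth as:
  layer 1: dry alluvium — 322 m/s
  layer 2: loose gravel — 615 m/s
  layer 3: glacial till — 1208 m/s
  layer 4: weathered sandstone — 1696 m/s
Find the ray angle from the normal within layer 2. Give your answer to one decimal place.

Ray parameter p = sin 4.6° / 322 = 2.4906e-04 s/m.
sin θ_2 = p·V_2 = 2.4906e-04 × 615 = 0.1532.
θ_2 = 8.81° from the vertical.

8.8°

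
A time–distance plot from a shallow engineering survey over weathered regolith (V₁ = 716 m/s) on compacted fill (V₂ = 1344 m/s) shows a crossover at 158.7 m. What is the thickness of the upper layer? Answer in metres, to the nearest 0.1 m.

43.8 m

h = (x_cross/2)·√((V₂−V₁)/(V₂+V₁)).
(V₂−V₁)/(V₂+V₁) = (1344−716)/(1344+716) = 0.3049; √ = 0.5521.
h = (158.7/2)·0.5521 = 43.81 m.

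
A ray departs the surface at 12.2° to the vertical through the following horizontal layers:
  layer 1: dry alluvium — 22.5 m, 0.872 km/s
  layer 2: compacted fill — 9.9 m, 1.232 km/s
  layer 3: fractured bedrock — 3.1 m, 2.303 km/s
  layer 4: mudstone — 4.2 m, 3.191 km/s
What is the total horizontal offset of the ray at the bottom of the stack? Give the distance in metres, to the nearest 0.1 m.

p = sin θ₁/V₁ = sin 12.2°/0.872 = 2.4234e-01 s/km is conserved through the stack.
Layer 1: θ = 12.20°; offset = 22.5·tan 12.20° = 4.865 m.
Layer 2: sin θ = p·1.232 = 0.2986 → θ = 17.37°; offset = 9.9·tan 17.37° = 3.097 m.
Layer 3: sin θ = p·2.303 = 0.5581 → θ = 33.93°; offset = 3.1·tan 33.93° = 2.085 m.
Layer 4: sin θ = p·3.191 = 0.7733 → θ = 50.65°; offset = 4.2·tan 50.65° = 5.123 m.
Total horizontal offset = 15.170 m.

15.2 m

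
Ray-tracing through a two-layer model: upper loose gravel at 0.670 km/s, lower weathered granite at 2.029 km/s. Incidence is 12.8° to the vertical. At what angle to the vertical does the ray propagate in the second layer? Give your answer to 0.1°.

42.1°

Snell's law: sin θ₂ = (V₂/V₁)·sin θ₁ = (2.029/0.670)·sin 12.8° = 0.6709.
θ₂ = arcsin 0.6709 = 42.14° from the normal.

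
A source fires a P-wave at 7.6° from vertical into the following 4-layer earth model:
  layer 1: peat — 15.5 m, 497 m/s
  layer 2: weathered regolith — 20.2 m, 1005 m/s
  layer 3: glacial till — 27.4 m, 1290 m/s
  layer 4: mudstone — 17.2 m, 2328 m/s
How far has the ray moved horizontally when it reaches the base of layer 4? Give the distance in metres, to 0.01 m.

Apply Snell's law at each interface; in layer i the horizontal offset is hᵢ·tan θᵢ.
Layer 1: θ = 7.60°; offset = 15.5·tan 7.60° = 2.0681 m.
Layer 2: sin θ = 1005·sin 7.6°/497 = 0.2674, θ = 15.51°; offset = 20.2·tan 15.51° = 5.6065 m.
Layer 3: sin θ = 1290·sin 7.6°/497 = 0.3433, θ = 20.08°; offset = 27.4·tan 20.08° = 10.0145 m.
Layer 4: sin θ = 2328·sin 7.6°/497 = 0.6195, θ = 38.28°; offset = 17.2·tan 38.28° = 13.5739 m.
Σ offsets = 31.2630 m.

31.26 m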